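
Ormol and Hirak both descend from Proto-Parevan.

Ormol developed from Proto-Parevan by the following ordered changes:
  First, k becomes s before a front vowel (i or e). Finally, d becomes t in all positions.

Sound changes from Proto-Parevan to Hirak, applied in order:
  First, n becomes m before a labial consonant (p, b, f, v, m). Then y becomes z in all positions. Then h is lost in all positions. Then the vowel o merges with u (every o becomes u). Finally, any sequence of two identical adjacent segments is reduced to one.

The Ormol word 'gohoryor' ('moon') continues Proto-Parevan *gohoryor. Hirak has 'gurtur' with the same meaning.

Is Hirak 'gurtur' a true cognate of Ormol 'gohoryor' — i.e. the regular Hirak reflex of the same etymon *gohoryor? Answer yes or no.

no

Derive the expected Hirak reflex of *gohoryor:
Hirak: *gohoryor > gohorzor > goorzor > guurzur > gurzur  (by unconditioned shift, h-loss, vowel merger, degemination)
The regular Hirak reflex would be 'gurzur', but the attested form is 'gurtur'. The correspondence is irregular, so they are not cognates (the Hirak form has a different source).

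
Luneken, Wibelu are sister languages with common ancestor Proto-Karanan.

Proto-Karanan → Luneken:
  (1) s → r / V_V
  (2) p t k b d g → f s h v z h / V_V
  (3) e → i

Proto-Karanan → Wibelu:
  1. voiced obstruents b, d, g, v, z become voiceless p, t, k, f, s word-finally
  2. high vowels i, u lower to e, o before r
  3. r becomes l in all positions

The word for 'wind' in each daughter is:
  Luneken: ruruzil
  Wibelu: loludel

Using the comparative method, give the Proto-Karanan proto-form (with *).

*rurudel

Position 6: Luneken has i, Wibelu has e. Taking the neighbouring segments as reconstructed: Luneken i could go back to *e or *i; Wibelu e can only go back to *e — the one source consistent with every daughter is *e.
Position 1: Luneken has r, Wibelu has l. Taking the neighbouring segments as reconstructed: Luneken r can only go back to *r; Wibelu l could go back to *l or *r — the one source consistent with every daughter is *r.
Position 2: Luneken has u, Wibelu has o. Luneken preserves u here (none of its changes turn any other segment into u), so the proto-segment is *u.
Continuing position by position gives *rurudel; check it forward:
Luneken: start from *rurudel.
  rule 1: no change — rurudel
  rule 2 (intervocalic lenition): rurudel → ruruzel
  rule 3 (vowel merger): ruruzel → ruruzil
  ⇒ Luneken ruruzil
Wibelu: *rurudel > rorudel > loludel  (by pre-rhotic lowering, unconditioned shift)
Only *rurudel yields all of Luneken ruruzil, Wibelu loludel.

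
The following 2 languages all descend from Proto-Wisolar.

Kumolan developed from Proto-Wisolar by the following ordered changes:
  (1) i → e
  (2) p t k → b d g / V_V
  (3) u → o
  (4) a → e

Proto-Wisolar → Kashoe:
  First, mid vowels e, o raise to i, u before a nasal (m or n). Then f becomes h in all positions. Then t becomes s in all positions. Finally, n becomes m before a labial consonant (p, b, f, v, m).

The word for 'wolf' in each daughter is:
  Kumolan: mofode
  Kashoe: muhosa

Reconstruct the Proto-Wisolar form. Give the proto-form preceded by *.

Position 6: Kumolan has e, Kashoe has a. Kashoe preserves a here (none of its changes turn any other segment into a), so the proto-segment is *a.
Position 2: Kumolan has o, Kashoe has u. Taking the neighbouring segments as reconstructed: Kumolan o could go back to *o or *u; Kashoe u can only go back to *u — the one source consistent with every daughter is *u.
Position 3: Kumolan has f, Kashoe has h. Kumolan preserves f here (none of its changes turn any other segment into f), so the proto-segment is *f.
This points to *mufota. Verify forward in each daughter:
Kumolan: start from *mufota.
  rule 1: no change — mufota
  rule 2 (intervocalic voicing): mufota → mufoda
  rule 3 (vowel merger): mufoda → mofoda
  rule 4 (vowel merger): mofoda → mofode
  ⇒ Kumolan mofode
Kashoe: start from *mufota.
  rule 1: no change — mufota
  rule 2 (unconditioned shift): mufota → muhota
  rule 3 (unconditioned shift): muhota → muhosa
  rule 4: no change — muhosa
  ⇒ Kashoe muhosa
Only *mufota yields all of Kumolan mofode, Kashoe muhosa.

*mufota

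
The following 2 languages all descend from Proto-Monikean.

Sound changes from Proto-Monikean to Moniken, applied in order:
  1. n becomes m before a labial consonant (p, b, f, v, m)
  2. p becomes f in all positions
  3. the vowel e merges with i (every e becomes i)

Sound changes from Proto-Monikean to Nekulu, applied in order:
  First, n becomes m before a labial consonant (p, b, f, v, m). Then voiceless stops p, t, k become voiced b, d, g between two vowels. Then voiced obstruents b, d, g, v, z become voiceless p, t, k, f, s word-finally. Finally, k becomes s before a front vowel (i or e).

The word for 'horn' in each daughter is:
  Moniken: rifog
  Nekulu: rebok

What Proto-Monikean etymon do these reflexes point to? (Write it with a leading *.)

Position 2: Moniken has i, Nekulu has e. Nekulu preserves e here (none of its changes turn any other segment into e), so the proto-segment is *e.
Position 5: Moniken has g, Nekulu has k. Moniken preserves g here (none of its changes turn any other segment into g), so the proto-segment is *g.
Position 3: Moniken has f, Nekulu has b. Taking the neighbouring segments as reconstructed: Moniken f could go back to *p or *f; Nekulu b could go back to *p or *b — the one source consistent with every daughter is *p.
This points to *repog. Verify forward in each daughter:
Moniken: start from *repog.
  rule 1: no change — repog
  rule 2 (unconditioned shift): repog → refog
  rule 3 (vowel merger): refog → rifog
  ⇒ Moniken rifog
Nekulu: *repog
  repog (rule 1 does not apply)
  repog → rebog   [intervocalic voicing]
  rebog → rebok   [final devoicing]
  rebok (rule 4 does not apply)
  giving Nekulu rebok.
No other proto-form is consistent with every reflex, so the reconstruction is *repog.

*repog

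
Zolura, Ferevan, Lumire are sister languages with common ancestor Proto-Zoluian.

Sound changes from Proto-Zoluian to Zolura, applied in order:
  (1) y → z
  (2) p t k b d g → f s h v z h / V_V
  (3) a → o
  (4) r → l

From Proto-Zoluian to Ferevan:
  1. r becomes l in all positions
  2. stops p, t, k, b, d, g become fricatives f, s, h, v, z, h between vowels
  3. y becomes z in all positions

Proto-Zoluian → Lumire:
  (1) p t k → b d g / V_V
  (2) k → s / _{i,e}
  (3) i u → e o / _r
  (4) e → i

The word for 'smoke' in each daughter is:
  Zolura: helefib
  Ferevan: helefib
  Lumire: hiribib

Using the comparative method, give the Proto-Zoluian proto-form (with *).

Position 2: Zolura has e, Ferevan has e, Lumire has i. Zolura preserves e here (none of its changes turn any other segment into e), so the proto-segment is *e.
Position 5: Zolura has f, Ferevan has f, Lumire has b. Taking the neighbouring segments as reconstructed: Zolura f could go back to *p or *f; Ferevan f could go back to *p or *f; Lumire b could go back to *p or *b — the one source consistent with every daughter is *p.
Position 4: Zolura has e, Ferevan has e, Lumire has i. Zolura preserves e here (none of its changes turn any other segment into e), so the proto-segment is *e.
Continuing position by position gives *herepib; check it forward:
Zolura: *herepib > herefib > helefib  (by intervocalic lenition, unconditioned shift)
Ferevan: *herepib
  herepib → helepib   [unconditioned shift]
  helepib → helefib   [intervocalic lenition]
  helefib (rule 3 does not apply)
  giving Ferevan helefib.
Lumire: *herepib > herebib > hiribib  (by intervocalic voicing, vowel merger)
*herepib is the unique common source.

*herepib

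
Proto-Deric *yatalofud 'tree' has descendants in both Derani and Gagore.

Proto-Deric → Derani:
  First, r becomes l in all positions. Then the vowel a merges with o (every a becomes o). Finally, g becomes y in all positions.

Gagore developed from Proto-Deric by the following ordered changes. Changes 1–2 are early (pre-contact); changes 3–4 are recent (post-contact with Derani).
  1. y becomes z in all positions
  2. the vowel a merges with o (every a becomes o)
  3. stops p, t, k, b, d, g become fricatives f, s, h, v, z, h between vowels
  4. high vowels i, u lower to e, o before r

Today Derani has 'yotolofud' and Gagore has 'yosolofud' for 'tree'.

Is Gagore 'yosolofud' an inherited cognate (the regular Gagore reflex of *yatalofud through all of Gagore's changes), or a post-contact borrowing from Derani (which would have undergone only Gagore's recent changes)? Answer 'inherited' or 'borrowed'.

If inherited, *yatalofud would pass through all of Gagore's changes:
Gagore: *yatalofud > zatalofud > zotolofud > zosolofud  (by unconditioned shift, vowel merger, intervocalic lenition)
If borrowed from Derani 'yotolofud' after the early changes, it would undergo only the recent ones:
  rule 3 (intervocalic lenition): yotolofud → yosolofud
  rule 4 (pre-rhotic lowering): no change (yosolofud)
  ⇒ as a loan: yosolofud
Gagore 'yosolofud' matches the loan outcome 'yosolofud', not the inherited 'zosolofud' — it skipped the early Gagore changes, so it was borrowed from Derani.

borrowed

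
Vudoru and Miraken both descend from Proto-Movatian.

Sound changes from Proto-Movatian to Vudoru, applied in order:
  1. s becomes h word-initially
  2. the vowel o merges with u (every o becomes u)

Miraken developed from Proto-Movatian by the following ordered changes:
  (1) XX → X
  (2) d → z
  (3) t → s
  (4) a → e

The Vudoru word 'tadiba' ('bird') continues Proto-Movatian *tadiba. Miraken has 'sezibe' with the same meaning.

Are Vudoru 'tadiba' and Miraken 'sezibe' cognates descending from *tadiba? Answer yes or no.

Derive the expected Miraken reflex of *tadiba:
Miraken: *tadiba > taziba > saziba > sezibe  (by unconditioned shift, unconditioned shift, vowel merger)
Miraken 'sezibe' matches the regular reflex exactly, so the pair is cognate.

yes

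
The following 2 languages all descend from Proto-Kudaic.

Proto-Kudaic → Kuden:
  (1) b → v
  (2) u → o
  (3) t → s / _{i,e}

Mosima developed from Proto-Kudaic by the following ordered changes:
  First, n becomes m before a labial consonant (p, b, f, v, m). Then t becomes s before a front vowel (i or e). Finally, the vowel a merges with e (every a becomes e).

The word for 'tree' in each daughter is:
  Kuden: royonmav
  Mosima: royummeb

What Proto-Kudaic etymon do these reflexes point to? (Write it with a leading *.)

Position 8: Kuden has v, Mosima has b. Mosima preserves b here (none of its changes turn any other segment into b), so the proto-segment is *b.
Position 7: Kuden has a, Mosima has e. Kuden preserves a here (none of its changes turn any other segment into a), so the proto-segment is *a.
Verify the candidate proto-form against each daughter:
Kuden: *royunmab > royunmav > royonmav  (by unconditioned shift, vowel merger)
Mosima: *royunmab > royummab > royummeb  (by nasal place assimilation, vowel merger)
Only *royunmab yields all of Kuden royonmav, Mosima royummeb.

*royunmab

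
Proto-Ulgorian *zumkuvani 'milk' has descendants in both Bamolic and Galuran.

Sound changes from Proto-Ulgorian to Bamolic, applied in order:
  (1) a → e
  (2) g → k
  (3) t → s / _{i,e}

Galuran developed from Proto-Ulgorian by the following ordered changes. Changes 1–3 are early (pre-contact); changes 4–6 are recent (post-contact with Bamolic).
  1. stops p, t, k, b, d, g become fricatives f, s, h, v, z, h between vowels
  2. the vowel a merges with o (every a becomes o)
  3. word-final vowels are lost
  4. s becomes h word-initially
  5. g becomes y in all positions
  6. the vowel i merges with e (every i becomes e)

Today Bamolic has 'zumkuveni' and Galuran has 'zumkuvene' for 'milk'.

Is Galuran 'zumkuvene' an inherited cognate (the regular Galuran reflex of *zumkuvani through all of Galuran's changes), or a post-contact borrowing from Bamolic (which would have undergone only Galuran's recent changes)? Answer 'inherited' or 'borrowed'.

If inherited, *zumkuvani would pass through all of Galuran's changes:
Galuran: *zumkuvani > zumkuvoni > zumkuvon  (by vowel merger, apocope)
If borrowed from Bamolic 'zumkuveni' after the early changes, it would undergo only the recent ones:
  rule 4 (debuccalisation): no change (zumkuveni)
  rule 5 (unconditioned shift): no change (zumkuveni)
  rule 6 (vowel merger): zumkuveni → zumkuvene
  ⇒ as a loan: zumkuvene
Galuran 'zumkuvene' matches the loan outcome 'zumkuvene', not the inherited 'zumkuvon' — it skipped the early Galuran changes, so it was borrowed from Bamolic.

borrowed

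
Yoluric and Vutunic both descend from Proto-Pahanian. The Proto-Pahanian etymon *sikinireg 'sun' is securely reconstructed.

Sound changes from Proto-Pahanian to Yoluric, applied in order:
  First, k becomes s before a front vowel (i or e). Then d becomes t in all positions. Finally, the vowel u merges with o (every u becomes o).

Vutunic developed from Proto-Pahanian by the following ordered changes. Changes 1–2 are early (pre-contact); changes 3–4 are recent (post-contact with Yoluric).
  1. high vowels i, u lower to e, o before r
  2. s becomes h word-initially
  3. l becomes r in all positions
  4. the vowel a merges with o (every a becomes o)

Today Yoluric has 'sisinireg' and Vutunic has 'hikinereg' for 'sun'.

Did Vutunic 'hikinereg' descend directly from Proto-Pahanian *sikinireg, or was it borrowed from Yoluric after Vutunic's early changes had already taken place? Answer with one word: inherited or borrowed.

inherited

If inherited, *sikinireg would pass through all of Vutunic's changes:
Vutunic: *sikinireg
  sikinireg → sikinereg   [pre-rhotic lowering]
  sikinereg → hikinereg   [debuccalisation]
  hikinereg (rule 3 does not apply)
  hikinereg (rule 4 does not apply)
  giving Vutunic hikinereg.
If borrowed from Yoluric 'sisinireg' after the early changes, it would undergo only the recent ones:
  rule 3 (unconditioned shift): no change (sisinireg)
  rule 4 (vowel merger): no change (sisinireg)
  ⇒ as a loan: sisinireg
Vutunic 'hikinereg' matches the inherited outcome exactly, so it is an inherited cognate, not a loan.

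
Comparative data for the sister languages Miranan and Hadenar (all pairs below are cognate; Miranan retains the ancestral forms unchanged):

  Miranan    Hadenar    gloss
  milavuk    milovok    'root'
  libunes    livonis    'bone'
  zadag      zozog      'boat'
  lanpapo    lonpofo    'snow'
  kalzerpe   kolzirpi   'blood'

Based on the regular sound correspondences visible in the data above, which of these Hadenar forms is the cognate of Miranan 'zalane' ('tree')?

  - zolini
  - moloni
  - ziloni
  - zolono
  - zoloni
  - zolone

zadag ~ zozog, kalzerpe ~ kolzirpi — Miranan a corresponds to Hadenar o after a consonant, before a consonant other than r, m, n, p, b, f, v.
lanpapo ~ lonpofo — Miranan a corresponds to Hadenar o after a consonant, before a nasal.
kalzerpe ~ kolzirpi — Miranan e corresponds to Hadenar i word-finally.
Applying these to Miranan 'zalane':
  zalane → zolane   (a→o after a consonant, before a consonant other than r, m, n, p, b, f, v)
  zolane → zolone   (a→o after a consonant, before a nasal)
  zolone → zoloni   (e→i word-finally)
So the Hadenar cognate is 'zoloni'.

zoloni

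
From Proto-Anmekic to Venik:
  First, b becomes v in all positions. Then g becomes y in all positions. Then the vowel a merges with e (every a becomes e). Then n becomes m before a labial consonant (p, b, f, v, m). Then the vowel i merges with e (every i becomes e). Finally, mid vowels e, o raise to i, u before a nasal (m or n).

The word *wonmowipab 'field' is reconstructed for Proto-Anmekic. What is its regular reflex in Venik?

Venik: *wonmowipab
  wonmowipab → wonmowipav   [unconditioned shift]
  wonmowipav (rule 2 does not apply)
  wonmowipav → wonmowipev   [vowel merger]
  wonmowipev → wommowipev   [nasal place assimilation]
  wommowipev → wommowepev   [vowel merger]
  wommowepev → wummowepev   [pre-nasal raising]
  giving Venik wummowepev.

wummowepev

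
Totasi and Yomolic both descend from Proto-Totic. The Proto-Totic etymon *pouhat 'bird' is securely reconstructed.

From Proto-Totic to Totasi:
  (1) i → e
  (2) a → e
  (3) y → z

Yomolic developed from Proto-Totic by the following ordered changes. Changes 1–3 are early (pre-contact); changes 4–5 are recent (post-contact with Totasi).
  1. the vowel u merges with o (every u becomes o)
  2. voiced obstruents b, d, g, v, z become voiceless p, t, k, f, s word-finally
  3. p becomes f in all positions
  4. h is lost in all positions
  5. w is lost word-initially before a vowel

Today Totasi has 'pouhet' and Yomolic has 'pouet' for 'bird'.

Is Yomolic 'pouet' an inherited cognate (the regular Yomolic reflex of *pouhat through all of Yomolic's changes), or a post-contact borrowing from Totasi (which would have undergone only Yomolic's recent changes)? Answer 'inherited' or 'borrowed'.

borrowed

If inherited, *pouhat would pass through all of Yomolic's changes:
Yomolic: start from *pouhat.
  rule 1 (vowel merger): pouhat → poohat
  rule 2: no change — poohat
  rule 3 (unconditioned shift): poohat → foohat
  rule 4 (h-loss): foohat → fooat
  rule 5: no change — fooat
  ⇒ Yomolic fooat
If borrowed from Totasi 'pouhet' after the early changes, it would undergo only the recent ones:
  rule 4 (h-loss): pouhet → pouet
  rule 5 (glide loss): no change (pouet)
  ⇒ as a loan: pouet
Yomolic 'pouet' matches the loan outcome 'pouet', not the inherited 'fooat' — it skipped the early Yomolic changes, so it was borrowed from Totasi.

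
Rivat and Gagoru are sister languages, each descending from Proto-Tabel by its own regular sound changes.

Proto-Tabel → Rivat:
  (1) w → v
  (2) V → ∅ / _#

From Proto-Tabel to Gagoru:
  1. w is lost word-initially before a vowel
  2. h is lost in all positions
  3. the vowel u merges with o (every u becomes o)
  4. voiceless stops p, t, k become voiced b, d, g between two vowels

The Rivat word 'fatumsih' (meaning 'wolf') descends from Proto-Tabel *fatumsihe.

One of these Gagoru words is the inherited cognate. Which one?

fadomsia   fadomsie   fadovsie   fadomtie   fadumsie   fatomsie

fadomsie

Gagoru: *fatumsihe > fatumsie > fatomsie > fadomsie  (by h-loss, vowel merger, intervocalic voicing)
The other candidates each miss or misapply at least one Gagoru change.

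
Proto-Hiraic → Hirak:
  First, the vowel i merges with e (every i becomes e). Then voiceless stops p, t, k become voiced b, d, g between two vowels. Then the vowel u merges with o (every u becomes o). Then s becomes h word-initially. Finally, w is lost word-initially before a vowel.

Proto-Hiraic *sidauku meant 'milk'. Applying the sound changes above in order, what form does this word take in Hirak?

hedaogo

Hirak: start from *sidauku.
  rule 1 (vowel merger): sidauku → sedauku
  rule 2 (intervocalic voicing): sedauku → sedaugu
  rule 3 (vowel merger): sedaugu → sedaogo
  rule 4 (debuccalisation): sedaogo → hedaogo
  rule 5: no change — hedaogo
  ⇒ Hirak hedaogo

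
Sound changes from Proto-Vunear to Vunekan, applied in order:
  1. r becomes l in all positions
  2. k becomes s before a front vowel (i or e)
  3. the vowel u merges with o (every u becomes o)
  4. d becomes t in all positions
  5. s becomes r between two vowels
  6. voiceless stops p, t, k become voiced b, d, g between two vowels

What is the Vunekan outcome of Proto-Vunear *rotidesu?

Vunekan: *rotidesu > lotidesu > lotideso > lotiteso > lotitero > lodidero  (by unconditioned shift, vowel merger, unconditioned shift, rhotacism, intervocalic voicing)

lodidero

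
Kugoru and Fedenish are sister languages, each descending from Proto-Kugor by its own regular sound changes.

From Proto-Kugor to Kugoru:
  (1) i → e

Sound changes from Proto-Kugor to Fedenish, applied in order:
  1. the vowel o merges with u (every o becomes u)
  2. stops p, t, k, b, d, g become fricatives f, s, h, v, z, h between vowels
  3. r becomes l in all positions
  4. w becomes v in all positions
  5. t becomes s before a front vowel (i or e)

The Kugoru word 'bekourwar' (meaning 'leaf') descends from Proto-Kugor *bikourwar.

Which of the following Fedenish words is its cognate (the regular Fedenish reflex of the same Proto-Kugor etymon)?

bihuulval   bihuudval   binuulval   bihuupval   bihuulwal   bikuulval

bihuulval

Fedenish: start from *bikourwar.
  rule 1 (vowel merger): bikourwar → bikuurwar
  rule 2 (intervocalic lenition): bikuurwar → bihuurwar
  rule 3 (unconditioned shift): bihuurwar → bihuulwal
  rule 4 (unconditioned shift): bihuulwal → bihuulval
  rule 5: no change — bihuulval
  ⇒ Fedenish bihuulval
The other candidates each miss or misapply at least one Fedenish change.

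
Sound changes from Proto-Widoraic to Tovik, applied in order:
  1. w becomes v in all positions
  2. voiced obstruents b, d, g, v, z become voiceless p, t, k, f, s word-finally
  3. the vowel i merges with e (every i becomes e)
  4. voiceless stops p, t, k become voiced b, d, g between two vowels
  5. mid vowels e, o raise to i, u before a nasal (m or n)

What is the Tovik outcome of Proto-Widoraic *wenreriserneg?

vinreresernek

Tovik: *wenreriserneg
  wenreriserneg → venreriserneg   [unconditioned shift]
  venreriserneg → venrerisernek   [final devoicing]
  venrerisernek → venreresernek   [vowel merger]
  venreresernek (rule 4 does not apply)
  venreresernek → vinreresernek   [pre-nasal raising]
  giving Tovik vinreresernek.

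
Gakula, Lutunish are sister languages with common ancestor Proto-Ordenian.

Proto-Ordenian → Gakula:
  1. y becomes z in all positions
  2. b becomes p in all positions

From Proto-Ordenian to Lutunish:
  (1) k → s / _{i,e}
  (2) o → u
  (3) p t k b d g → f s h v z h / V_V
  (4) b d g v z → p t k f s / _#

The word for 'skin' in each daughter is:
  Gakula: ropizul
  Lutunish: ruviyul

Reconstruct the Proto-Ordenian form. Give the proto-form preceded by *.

*robiyul

Position 2: Gakula has o, Lutunish has u. Gakula preserves o here (none of its changes turn any other segment into o), so the proto-segment is *o.
Position 5: Gakula has z, Lutunish has y. Lutunish preserves y here (none of its changes turn any other segment into y), so the proto-segment is *y.
Continuing position by position gives *robiyul; check it forward:
Gakula: *robiyul > robizul > ropizul  (by unconditioned shift, unconditioned shift)
Lutunish: *robiyul > rubiyul > ruviyul  (by vowel merger, intervocalic lenition)
*robiyul is the unique common source.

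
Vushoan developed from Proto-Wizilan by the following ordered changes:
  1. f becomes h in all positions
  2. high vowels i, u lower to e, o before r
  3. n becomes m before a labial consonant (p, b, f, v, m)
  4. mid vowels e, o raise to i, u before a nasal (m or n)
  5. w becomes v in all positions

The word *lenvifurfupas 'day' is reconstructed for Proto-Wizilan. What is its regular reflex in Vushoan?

limvihorhupas

Vushoan: start from *lenvifurfupas.
  rule 1 (unconditioned shift): lenvifurfupas → lenvihurhupas
  rule 2 (pre-rhotic lowering): lenvihurhupas → lenvihorhupas
  rule 3 (nasal place assimilation): lenvihorhupas → lemvihorhupas
  rule 4 (pre-nasal raising): lemvihorhupas → limvihorhupas
  rule 5: no change — limvihorhupas
  ⇒ Vushoan limvihorhupas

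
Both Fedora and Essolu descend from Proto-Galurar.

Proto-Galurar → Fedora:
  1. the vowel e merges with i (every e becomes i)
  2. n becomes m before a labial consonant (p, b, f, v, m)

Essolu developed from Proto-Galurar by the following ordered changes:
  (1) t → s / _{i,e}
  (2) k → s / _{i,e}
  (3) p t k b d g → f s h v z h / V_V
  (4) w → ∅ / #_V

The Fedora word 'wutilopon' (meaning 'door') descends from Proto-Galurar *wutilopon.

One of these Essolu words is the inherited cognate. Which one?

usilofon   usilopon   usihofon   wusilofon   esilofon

Essolu: start from *wutilopon.
  rule 1 (palatalisation): wutilopon → wusilopon
  rule 2: no change — wusilopon
  rule 3 (intervocalic lenition): wusilopon → wusilofon
  rule 4 (glide loss): wusilofon → usilofon
  ⇒ Essolu usilofon
Only 'usilofon' matches the regular Essolu development of *wutilopon.

usilofon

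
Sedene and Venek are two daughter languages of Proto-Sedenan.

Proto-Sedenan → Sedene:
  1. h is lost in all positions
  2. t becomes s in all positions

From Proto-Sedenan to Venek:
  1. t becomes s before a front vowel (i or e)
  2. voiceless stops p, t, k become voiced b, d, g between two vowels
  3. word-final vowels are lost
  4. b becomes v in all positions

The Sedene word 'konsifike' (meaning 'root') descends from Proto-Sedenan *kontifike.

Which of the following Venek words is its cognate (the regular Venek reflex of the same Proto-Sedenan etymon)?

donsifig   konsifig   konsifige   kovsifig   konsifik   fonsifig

konsifig

Venek: *kontifike
  kontifike → konsifike   [palatalisation]
  konsifike → konsifige   [intervocalic voicing]
  konsifige → konsifig   [apocope]
  konsifig (rule 4 does not apply)
  giving Venek konsifig.
Only 'konsifig' matches the regular Venek development of *kontifike.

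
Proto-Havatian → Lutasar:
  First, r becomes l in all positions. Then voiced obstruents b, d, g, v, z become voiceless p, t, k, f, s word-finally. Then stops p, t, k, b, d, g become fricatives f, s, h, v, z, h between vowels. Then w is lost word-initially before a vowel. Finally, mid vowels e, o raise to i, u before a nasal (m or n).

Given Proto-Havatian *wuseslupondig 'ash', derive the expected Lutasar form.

Lutasar: *wuseslupondig > wuseslupondik > wuseslufondik > useslufondik > useslufundik  (by final devoicing, intervocalic lenition, glide loss, pre-nasal raising)

useslufundik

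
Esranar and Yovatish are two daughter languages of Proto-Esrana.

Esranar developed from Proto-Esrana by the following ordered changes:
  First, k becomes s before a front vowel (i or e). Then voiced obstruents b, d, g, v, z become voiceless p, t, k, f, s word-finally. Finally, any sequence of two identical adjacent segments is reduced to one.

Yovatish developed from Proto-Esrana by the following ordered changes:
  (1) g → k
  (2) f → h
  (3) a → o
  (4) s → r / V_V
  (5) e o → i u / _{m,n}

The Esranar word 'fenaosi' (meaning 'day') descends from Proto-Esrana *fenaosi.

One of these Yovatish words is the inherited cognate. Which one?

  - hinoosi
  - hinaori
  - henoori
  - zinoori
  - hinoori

Yovatish: *fenaosi
  fenaosi (rule 1 does not apply)
  fenaosi → henaosi   [unconditioned shift]
  henaosi → henoosi   [vowel merger]
  henoosi → henoori   [rhotacism]
  henoori → hinoori   [pre-nasal raising]
  giving Yovatish hinoori.
The other candidates each miss or misapply at least one Yovatish change.

hinoori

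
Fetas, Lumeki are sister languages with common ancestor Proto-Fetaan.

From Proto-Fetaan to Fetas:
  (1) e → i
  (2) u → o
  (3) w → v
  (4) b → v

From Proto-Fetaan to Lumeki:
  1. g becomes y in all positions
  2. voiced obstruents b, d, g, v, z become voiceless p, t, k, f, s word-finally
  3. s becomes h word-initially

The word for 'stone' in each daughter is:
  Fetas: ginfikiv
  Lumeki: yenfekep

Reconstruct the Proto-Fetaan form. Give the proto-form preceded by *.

*genfekeb

Position 1: Fetas has g, Lumeki has y. Fetas preserves g here (none of its changes turn any other segment into g), so the proto-segment is *g.
Position 7: Fetas has i, Lumeki has e. Lumeki preserves e here (none of its changes turn any other segment into e), so the proto-segment is *e.
Position 2: Fetas has i, Lumeki has e. Lumeki preserves e here (none of its changes turn any other segment into e), so the proto-segment is *e.
Verify the candidate proto-form against each daughter:
Fetas: *genfekeb
  genfekeb → ginfikib   [vowel merger]
  ginfikib (rule 2 does not apply)
  ginfikib (rule 3 does not apply)
  ginfikib → ginfikiv   [unconditioned shift]
  giving Fetas ginfikiv.
Lumeki: start from *genfekeb.
  rule 1 (unconditioned shift): genfekeb → yenfekeb
  rule 2 (final devoicing): yenfekeb → yenfekep
  rule 3: no change — yenfekep
  ⇒ Lumeki yenfekep
No other proto-form is consistent with every reflex, so the reconstruction is *genfekeb.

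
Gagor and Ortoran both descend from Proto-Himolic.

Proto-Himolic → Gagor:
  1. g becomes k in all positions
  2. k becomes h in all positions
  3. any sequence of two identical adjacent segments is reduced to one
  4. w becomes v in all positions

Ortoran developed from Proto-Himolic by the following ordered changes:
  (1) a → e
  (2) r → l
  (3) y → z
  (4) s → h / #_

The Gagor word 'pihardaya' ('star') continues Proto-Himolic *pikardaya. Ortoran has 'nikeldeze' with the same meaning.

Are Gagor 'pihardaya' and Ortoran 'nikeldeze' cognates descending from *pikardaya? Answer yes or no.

Derive the expected Ortoran reflex of *pikardaya:
Ortoran: *pikardaya
  pikardaya → pikerdeye   [vowel merger]
  pikerdeye → pikeldeye   [unconditioned shift]
  pikeldeye → pikeldeze   [unconditioned shift]
  pikeldeze (rule 4 does not apply)
  giving Ortoran pikeldeze.
The regular Ortoran reflex would be 'pikeldeze', but the attested form is 'nikeldeze'. The correspondence is irregular, so they are not cognates (the Ortoran form has a different source).

no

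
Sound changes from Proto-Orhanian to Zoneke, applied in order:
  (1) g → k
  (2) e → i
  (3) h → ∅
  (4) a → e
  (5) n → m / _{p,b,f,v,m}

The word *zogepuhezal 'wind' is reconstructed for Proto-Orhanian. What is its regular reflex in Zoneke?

Zoneke: *zogepuhezal
  zogepuhezal → zokepuhezal   [unconditioned shift]
  zokepuhezal → zokipuhizal   [vowel merger]
  zokipuhizal → zokipuizal   [h-loss]
  zokipuizal → zokipuizel   [vowel merger]
  zokipuizel (rule 5 does not apply)
  giving Zoneke zokipuizel.

zokipuizel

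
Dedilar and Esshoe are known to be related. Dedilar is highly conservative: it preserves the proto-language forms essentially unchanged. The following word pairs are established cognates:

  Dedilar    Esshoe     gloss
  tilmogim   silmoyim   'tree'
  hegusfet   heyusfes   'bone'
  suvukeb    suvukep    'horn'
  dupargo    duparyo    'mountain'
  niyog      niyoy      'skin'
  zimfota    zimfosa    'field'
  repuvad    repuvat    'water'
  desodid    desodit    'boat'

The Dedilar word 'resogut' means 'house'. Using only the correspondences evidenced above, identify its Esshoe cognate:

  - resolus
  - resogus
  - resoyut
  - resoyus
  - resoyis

resoyus

hegusfet ~ heyusfes — Dedilar g corresponds to Esshoe y between vowels (before a back vowel).
hegusfet ~ heyusfes — Dedilar t corresponds to Esshoe s word-finally.
Applying these to Dedilar 'resogut':
  resogut → resoyut   (g→y between vowels (before a back vowel))
  resoyut → resoyus   (t→s word-finally)
So the Esshoe cognate is 'resoyus'.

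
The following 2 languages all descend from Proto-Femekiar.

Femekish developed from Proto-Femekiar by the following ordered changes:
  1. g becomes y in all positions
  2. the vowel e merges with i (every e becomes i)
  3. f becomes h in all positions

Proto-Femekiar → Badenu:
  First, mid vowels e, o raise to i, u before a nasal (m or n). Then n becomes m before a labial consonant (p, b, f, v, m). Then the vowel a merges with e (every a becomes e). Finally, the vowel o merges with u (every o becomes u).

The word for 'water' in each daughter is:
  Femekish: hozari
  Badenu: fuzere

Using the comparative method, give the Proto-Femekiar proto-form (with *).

*fozare

Position 6: Femekish has i, Badenu has e. Taking the neighbouring segments as reconstructed: Femekish i could go back to *e or *i; Badenu e could go back to *a or *e — the one source consistent with every daughter is *e.
Position 2: Femekish has o, Badenu has u. Femekish preserves o here (none of its changes turn any other segment into o), so the proto-segment is *o.
This points to *fozare. Verify forward in each daughter:
Femekish: *fozare
  fozare (rule 1 does not apply)
  fozare → fozari   [vowel merger]
  fozari → hozari   [unconditioned shift]
  giving Femekish hozari.
Badenu: start from *fozare.
  rule 1: no change — fozare
  rule 2: no change — fozare
  rule 3 (vowel merger): fozare → fozere
  rule 4 (vowel merger): fozere → fuzere
  ⇒ Badenu fuzere
*fozare is the unique common source.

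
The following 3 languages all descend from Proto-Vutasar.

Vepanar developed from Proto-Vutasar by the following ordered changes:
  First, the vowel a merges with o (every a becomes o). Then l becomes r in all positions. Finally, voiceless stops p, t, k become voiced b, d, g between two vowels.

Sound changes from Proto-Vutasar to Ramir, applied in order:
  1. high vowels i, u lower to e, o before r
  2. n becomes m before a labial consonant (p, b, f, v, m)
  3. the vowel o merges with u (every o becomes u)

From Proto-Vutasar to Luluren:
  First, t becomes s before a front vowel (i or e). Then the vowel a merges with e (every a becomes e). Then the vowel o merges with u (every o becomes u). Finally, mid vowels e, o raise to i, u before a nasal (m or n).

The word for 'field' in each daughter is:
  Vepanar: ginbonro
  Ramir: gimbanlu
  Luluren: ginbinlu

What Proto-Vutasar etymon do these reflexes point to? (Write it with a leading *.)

*ginbanlo

Position 5: Vepanar has o, Ramir has a, Luluren has i. Ramir preserves a here (none of its changes turn any other segment into a), so the proto-segment is *a.
Position 7: Vepanar has r, Ramir has l, Luluren has l. Ramir preserves l here (none of its changes turn any other segment into l), so the proto-segment is *l.
Position 3: Vepanar has n, Ramir has m, Luluren has n. Vepanar preserves n here (none of its changes turn any other segment into n), so the proto-segment is *n.
This points to *ginbanlo. Verify forward in each daughter:
Vepanar: *ginbanlo > ginbonlo > ginbonro  (by vowel merger, unconditioned shift)
Ramir: *ginbanlo
  ginbanlo (rule 1 does not apply)
  ginbanlo → gimbanlo   [nasal place assimilation]
  gimbanlo → gimbanlu   [vowel merger]
  giving Ramir gimbanlu.
Luluren: *ginbanlo > ginbenlo > ginbenlu > ginbinlu  (by vowel merger, vowel merger, pre-nasal raising)
No other proto-form is consistent with every reflex, so the reconstruction is *ginbanlo.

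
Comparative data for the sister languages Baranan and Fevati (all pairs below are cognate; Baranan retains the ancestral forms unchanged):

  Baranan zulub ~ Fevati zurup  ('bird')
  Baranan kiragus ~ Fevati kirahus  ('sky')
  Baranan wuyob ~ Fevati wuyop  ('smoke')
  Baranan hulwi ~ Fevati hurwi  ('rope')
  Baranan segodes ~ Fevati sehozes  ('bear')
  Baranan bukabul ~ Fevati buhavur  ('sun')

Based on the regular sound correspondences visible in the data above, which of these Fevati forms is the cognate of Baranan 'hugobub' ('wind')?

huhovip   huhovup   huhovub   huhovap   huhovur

segodes ~ sehozes — Baranan g corresponds to Fevati h between vowels (before a back vowel).
bukabul ~ buhavur — Baranan b corresponds to Fevati v between vowels (before a back vowel).
zulub ~ zurup, wuyob ~ wuyop — Baranan b corresponds to Fevati p word-finally.
Applying these to Baranan 'hugobub':
  hugobub → huhobub   (g→h between vowels (before a back vowel))
  huhobub → huhovub   (b→v between vowels (before a back vowel))
  huhovub → huhovup   (b→p word-finally)
So the Fevati cognate is 'huhovup'.

huhovup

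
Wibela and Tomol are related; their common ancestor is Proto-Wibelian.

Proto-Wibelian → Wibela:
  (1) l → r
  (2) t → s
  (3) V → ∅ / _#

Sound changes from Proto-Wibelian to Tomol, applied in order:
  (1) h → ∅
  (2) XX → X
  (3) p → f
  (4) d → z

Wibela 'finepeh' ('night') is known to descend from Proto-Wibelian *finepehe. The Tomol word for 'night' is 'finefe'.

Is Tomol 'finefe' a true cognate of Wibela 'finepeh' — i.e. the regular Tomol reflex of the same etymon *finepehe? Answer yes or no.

yes

Derive the expected Tomol reflex of *finepehe:
Tomol: start from *finepehe.
  rule 1 (h-loss): finepehe → finepee
  rule 2 (degemination): finepee → finepe
  rule 3 (unconditioned shift): finepe → finefe
  rule 4: no change — finefe
  ⇒ Tomol finefe
Tomol 'finefe' matches the regular reflex exactly, so the pair is cognate.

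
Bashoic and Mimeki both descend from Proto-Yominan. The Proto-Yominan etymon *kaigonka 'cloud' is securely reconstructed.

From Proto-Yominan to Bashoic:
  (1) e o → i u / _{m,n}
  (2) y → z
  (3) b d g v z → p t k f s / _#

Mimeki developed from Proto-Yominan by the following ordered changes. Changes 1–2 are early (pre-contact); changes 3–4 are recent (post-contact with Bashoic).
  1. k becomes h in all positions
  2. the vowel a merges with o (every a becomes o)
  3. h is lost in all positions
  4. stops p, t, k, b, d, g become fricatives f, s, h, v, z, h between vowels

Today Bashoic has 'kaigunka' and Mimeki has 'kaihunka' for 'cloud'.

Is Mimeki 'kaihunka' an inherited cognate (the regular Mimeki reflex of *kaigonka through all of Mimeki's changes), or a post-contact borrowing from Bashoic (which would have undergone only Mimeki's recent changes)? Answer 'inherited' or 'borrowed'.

If inherited, *kaigonka would pass through all of Mimeki's changes:
Mimeki: *kaigonka
  kaigonka → haigonha   [unconditioned shift]
  haigonha → hoigonho   [vowel merger]
  hoigonho → oigono   [h-loss]
  oigono → oihono   [intervocalic lenition]
  giving Mimeki oihono.
If borrowed from Bashoic 'kaigunka' after the early changes, it would undergo only the recent ones:
  rule 3 (h-loss): no change (kaigunka)
  rule 4 (intervocalic lenition): kaigunka → kaihunka
  ⇒ as a loan: kaihunka
Mimeki 'kaihunka' matches the loan outcome 'kaihunka', not the inherited 'oihono' — it skipped the early Mimeki changes, so it was borrowed from Bashoic.

borrowed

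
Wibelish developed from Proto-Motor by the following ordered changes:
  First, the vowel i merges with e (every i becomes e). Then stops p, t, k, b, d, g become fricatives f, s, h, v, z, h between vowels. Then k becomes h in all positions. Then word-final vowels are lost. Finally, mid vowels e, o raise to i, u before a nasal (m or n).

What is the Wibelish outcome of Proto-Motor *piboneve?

Wibelish: *piboneve > peboneve > pevoneve > pevonev > pevunev  (by vowel merger, intervocalic lenition, apocope, pre-nasal raising)

pevunev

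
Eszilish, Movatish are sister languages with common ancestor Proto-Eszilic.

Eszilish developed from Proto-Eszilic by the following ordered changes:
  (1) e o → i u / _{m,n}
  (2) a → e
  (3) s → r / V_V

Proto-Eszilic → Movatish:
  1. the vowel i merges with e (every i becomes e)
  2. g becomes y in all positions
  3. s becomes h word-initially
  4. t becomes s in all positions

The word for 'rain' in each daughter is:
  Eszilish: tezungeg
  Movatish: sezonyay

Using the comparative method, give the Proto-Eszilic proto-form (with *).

*tezongag

Position 6: Eszilish has g, Movatish has y. Eszilish preserves g here (none of its changes turn any other segment into g), so the proto-segment is *g.
Position 8: Eszilish has g, Movatish has y. Eszilish preserves g here (none of its changes turn any other segment into g), so the proto-segment is *g.
Position 7: Eszilish has e, Movatish has a. Movatish preserves a here (none of its changes turn any other segment into a), so the proto-segment is *a.
Continuing position by position gives *tezongag; check it forward:
Eszilish: *tezongag
  tezongag → tezungag   [pre-nasal raising]
  tezungag → tezungeg   [vowel merger]
  tezungeg (rule 3 does not apply)
  giving Eszilish tezungeg.
Movatish: start from *tezongag.
  rule 1: no change — tezongag
  rule 2 (unconditioned shift): tezongag → tezonyay
  rule 3: no change — tezonyay
  rule 4 (unconditioned shift): tezonyay → sezonyay
  ⇒ Movatish sezonyay
*tezongag is the unique common source.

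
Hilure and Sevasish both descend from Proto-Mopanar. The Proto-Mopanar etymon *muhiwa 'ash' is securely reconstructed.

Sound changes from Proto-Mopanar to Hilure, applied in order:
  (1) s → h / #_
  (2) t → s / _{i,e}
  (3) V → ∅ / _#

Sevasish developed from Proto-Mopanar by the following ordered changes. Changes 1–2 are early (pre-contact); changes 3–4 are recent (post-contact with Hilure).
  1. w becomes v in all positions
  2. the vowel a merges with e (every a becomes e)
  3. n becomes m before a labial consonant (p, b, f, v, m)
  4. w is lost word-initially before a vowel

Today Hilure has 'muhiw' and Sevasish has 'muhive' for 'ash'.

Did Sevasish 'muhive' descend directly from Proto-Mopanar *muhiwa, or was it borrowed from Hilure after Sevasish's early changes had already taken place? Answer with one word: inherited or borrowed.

inherited

If inherited, *muhiwa would pass through all of Sevasish's changes:
Sevasish: start from *muhiwa.
  rule 1 (unconditioned shift): muhiwa → muhiva
  rule 2 (vowel merger): muhiva → muhive
  rule 3: no change — muhive
  rule 4: no change — muhive
  ⇒ Sevasish muhive
If borrowed from Hilure 'muhiw' after the early changes, it would undergo only the recent ones:
  rule 3 (nasal place assimilation): no change (muhiw)
  rule 4 (glide loss): no change (muhiw)
  ⇒ as a loan: muhiw
Sevasish 'muhive' matches the inherited outcome exactly, so it is an inherited cognate, not a loan.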